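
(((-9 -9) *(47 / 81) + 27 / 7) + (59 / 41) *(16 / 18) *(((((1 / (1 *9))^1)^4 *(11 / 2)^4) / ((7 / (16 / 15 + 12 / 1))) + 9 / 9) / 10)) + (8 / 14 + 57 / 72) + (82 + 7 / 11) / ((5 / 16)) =29011071381983 / 111850615800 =259.37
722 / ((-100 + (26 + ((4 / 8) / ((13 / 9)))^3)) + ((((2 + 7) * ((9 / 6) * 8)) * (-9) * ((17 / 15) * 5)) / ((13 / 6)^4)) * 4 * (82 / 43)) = -7093638448 / 19457718937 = -0.36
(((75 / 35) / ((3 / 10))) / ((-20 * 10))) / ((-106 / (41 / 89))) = 41 / 264152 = 0.00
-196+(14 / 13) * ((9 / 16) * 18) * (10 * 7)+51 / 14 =51953 / 91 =570.91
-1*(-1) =1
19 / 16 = 1.19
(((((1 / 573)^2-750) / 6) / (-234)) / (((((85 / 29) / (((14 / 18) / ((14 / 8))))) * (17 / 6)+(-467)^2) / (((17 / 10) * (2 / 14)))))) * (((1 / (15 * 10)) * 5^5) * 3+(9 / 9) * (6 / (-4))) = 1057911211811 / 29157166608699285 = 0.00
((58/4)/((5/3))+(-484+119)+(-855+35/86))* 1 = -260342/215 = -1210.89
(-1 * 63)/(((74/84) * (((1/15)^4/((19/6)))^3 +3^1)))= -87213152895996093750/3658601652099609671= -23.84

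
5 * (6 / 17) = 30 / 17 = 1.76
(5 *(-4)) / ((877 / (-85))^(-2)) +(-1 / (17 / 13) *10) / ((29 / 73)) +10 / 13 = -1169913932 / 544765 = -2147.56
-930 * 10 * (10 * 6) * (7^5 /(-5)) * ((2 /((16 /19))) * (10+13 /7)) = 52819959150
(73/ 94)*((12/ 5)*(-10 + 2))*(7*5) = -24528/ 47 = -521.87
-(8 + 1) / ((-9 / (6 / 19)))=6 / 19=0.32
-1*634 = -634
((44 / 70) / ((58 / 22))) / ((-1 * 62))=-121 / 31465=-0.00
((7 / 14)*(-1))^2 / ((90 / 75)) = 5 / 24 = 0.21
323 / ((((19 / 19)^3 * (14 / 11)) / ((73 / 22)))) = 842.11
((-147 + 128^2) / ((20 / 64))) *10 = 519584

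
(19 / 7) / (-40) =-19 / 280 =-0.07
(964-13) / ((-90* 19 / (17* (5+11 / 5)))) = -32334 / 475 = -68.07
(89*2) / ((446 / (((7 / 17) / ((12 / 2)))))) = 623 / 22746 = 0.03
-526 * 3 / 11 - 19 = -1787 / 11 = -162.45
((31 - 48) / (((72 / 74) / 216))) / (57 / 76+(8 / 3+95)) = -45288 / 1181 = -38.35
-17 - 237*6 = -1439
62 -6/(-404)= 12527/202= 62.01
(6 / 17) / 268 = 3 / 2278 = 0.00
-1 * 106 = -106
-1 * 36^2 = -1296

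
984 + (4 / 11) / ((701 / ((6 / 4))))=7587630 / 7711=984.00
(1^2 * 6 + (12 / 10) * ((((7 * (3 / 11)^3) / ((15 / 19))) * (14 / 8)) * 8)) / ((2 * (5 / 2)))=1.80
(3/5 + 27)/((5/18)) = 2484/25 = 99.36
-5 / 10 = -1 / 2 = -0.50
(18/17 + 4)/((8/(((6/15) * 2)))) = 43/85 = 0.51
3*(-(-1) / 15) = 1 / 5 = 0.20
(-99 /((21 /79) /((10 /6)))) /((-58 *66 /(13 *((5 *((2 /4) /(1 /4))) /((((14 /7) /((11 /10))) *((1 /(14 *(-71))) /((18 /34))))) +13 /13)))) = -126285055 /20706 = -6098.96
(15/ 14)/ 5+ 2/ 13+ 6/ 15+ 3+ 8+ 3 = 13439/ 910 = 14.77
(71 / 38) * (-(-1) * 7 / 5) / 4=0.65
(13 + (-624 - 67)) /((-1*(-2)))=-339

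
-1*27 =-27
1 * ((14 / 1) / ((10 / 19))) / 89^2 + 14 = 554603 / 39605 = 14.00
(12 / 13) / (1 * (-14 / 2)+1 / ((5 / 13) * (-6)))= -360 / 2899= -0.12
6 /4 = 3 /2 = 1.50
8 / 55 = 0.15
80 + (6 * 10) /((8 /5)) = 235 /2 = 117.50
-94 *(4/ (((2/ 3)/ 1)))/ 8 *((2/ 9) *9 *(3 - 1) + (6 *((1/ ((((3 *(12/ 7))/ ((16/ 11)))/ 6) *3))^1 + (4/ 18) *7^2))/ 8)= -39057/ 44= -887.66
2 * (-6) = -12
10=10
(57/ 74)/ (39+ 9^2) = 0.01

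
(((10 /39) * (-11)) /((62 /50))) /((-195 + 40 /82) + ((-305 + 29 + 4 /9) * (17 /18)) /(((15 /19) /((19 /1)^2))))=9132750 /478585563287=0.00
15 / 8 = 1.88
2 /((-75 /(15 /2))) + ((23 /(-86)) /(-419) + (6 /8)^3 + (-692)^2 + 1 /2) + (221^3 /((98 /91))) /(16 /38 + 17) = 14082498826836379 /13358524480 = 1054195.68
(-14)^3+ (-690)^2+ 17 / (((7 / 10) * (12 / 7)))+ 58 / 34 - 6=48283319 / 102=473365.87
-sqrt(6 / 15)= -sqrt(10) / 5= -0.63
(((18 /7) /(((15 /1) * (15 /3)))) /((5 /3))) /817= 18 /714875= 0.00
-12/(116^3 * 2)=-3/780448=-0.00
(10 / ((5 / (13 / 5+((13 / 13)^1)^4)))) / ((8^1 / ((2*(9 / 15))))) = 27 / 25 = 1.08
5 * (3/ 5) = 3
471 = 471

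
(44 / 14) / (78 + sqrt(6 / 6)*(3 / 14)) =44 / 1095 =0.04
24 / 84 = 2 / 7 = 0.29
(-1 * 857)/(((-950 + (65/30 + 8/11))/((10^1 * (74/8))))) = 5231985/62509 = 83.70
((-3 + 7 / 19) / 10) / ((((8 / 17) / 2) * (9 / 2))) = -85 / 342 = -0.25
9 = 9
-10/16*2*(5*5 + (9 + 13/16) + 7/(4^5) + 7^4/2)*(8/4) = -6324835/2048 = -3088.30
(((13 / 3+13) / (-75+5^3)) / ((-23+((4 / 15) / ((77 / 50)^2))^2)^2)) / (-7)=-123926696666638866 / 1322296673015764579225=-0.00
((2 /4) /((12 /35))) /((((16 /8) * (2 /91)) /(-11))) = -35035 /96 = -364.95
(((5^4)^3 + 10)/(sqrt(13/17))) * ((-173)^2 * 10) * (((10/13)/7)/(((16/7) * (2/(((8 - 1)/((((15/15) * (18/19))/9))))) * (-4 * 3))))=-24295392840842375 * sqrt(221)/32448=-11130947368561.16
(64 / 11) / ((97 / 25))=1600 / 1067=1.50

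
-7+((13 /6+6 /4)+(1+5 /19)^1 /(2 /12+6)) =-6598 /2109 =-3.13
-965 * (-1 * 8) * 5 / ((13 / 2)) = 5938.46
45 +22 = 67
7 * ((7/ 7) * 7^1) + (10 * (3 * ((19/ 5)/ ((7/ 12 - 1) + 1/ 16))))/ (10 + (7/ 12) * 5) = 63451/ 2635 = 24.08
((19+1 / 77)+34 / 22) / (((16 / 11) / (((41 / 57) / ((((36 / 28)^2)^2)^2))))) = 53450411329 / 39258609552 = 1.36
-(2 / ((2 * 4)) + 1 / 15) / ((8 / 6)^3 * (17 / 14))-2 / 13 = -37321 / 141440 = -0.26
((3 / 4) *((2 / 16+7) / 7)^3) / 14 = 555579 / 9834496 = 0.06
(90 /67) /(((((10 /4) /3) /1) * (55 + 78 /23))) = 0.03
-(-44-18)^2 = -3844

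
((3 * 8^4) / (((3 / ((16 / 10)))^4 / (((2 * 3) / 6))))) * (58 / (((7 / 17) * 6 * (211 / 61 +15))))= 252270608384 / 199513125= 1264.43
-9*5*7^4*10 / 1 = -1080450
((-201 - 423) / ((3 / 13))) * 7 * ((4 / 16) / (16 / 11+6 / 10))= -260260 / 113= -2303.19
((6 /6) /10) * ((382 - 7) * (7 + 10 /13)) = 7575 /26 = 291.35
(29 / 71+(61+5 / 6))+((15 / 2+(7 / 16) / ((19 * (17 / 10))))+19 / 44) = 424934887 / 6054312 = 70.19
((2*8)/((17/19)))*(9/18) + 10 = 322/17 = 18.94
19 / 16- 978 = -15629 / 16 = -976.81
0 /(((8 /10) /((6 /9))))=0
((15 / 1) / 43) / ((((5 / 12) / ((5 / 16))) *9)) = 5 / 172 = 0.03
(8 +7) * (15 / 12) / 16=1.17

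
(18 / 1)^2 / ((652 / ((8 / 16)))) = 81 / 326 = 0.25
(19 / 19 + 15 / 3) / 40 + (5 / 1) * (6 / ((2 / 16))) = 4803 / 20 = 240.15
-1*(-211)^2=-44521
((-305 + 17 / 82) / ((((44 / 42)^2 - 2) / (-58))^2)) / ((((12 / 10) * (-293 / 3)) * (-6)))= -6813030192255 / 3805814504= -1790.16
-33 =-33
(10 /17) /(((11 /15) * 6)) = 25 /187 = 0.13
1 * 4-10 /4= 3 /2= 1.50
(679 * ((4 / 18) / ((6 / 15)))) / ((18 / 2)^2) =3395 / 729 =4.66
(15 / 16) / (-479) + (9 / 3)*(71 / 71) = 22977 / 7664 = 3.00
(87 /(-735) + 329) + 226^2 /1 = 12594196 /245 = 51404.88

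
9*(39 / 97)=351 / 97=3.62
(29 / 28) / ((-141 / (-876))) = 2117 / 329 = 6.43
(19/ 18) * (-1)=-19/ 18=-1.06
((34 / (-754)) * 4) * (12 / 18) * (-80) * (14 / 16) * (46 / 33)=437920 / 37323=11.73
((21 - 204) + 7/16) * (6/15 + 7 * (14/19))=-96393/95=-1014.66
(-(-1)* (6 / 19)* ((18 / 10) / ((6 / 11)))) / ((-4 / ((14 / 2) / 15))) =-0.12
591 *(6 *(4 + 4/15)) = 75648/5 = 15129.60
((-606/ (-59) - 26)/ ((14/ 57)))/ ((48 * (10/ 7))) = -551/ 590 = -0.93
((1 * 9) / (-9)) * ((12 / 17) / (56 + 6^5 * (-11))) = 3 / 363290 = 0.00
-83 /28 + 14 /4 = 15 /28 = 0.54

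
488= 488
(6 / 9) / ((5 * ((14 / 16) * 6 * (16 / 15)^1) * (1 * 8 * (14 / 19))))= 19 / 4704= 0.00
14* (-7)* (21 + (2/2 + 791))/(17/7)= -557718/17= -32806.94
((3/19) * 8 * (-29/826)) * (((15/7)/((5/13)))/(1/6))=-81432/54929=-1.48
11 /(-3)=-11 /3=-3.67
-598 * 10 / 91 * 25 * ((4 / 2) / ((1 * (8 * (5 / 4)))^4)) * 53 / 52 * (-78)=3657 / 140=26.12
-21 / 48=-7 / 16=-0.44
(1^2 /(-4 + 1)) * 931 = -931 /3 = -310.33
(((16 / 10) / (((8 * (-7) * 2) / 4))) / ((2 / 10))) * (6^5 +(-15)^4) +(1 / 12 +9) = -200123 / 12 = -16676.92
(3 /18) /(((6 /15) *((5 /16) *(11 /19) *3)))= 76 /99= 0.77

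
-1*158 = -158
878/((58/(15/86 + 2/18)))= 97019/22446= 4.32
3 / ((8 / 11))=33 / 8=4.12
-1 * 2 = -2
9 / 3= 3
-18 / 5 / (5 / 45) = -162 / 5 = -32.40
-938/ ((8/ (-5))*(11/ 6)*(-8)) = -7035/ 176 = -39.97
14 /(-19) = -14 /19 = -0.74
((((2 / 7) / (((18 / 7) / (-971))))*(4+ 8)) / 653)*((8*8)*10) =-2485760 / 1959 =-1268.89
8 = 8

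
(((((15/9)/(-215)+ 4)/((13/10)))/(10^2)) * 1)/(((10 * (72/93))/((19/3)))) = 0.03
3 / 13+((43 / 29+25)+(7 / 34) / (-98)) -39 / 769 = 3679140583 / 137998588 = 26.66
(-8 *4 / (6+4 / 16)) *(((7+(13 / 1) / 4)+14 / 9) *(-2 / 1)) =1088 / 9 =120.89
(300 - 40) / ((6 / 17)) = 2210 / 3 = 736.67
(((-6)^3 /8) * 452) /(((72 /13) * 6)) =-1469 /4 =-367.25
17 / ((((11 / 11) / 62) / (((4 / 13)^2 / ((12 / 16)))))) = 133.05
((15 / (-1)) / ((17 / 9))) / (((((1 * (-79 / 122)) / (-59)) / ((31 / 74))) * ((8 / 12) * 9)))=-5020605 / 99382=-50.52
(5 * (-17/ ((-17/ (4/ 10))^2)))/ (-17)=4/ 1445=0.00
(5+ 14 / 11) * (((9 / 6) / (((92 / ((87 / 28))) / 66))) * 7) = 2349 / 16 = 146.81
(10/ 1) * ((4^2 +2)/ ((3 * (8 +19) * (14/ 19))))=190/ 63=3.02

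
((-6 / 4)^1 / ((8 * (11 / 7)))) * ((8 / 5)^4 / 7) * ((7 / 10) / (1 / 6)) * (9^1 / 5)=-145152 / 171875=-0.84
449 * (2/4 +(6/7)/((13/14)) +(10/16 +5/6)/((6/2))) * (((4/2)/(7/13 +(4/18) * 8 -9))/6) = -802363/18768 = -42.75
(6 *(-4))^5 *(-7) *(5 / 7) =39813120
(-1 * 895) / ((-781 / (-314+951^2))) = 809157865 / 781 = 1036053.60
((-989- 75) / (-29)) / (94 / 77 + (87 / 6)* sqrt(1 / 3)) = -92414784 / 141527453 + 12616912* sqrt(3) / 4880257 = 3.82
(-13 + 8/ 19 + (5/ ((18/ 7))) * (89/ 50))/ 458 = -31183/ 1566360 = -0.02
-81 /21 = -27 /7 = -3.86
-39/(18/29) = -377/6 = -62.83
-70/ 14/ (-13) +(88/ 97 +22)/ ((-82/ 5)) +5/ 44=-2044015/ 2274844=-0.90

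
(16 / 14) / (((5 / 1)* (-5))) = -8 / 175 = -0.05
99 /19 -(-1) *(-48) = -813 /19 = -42.79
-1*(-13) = 13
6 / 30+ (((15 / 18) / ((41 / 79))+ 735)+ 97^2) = 12479341 / 1230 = 10145.81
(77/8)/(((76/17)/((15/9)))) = 6545/1824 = 3.59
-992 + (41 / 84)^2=-6997871 / 7056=-991.76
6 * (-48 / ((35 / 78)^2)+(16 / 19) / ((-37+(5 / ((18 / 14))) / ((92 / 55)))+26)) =-1430.94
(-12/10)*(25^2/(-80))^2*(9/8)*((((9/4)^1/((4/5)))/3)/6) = -421875/32768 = -12.87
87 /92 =0.95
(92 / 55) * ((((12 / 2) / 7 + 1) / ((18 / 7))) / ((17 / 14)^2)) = 117208 / 143055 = 0.82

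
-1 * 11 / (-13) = 11 / 13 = 0.85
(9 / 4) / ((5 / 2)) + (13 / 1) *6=78.90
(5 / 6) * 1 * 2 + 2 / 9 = 17 / 9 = 1.89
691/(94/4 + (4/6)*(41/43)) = 178278/6227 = 28.63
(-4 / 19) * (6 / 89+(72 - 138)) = 23472 / 1691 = 13.88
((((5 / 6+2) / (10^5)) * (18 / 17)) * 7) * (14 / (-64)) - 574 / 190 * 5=-918402793 / 60800000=-15.11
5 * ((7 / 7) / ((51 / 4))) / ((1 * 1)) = 20 / 51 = 0.39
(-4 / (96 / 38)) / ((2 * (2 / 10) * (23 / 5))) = -475 / 552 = -0.86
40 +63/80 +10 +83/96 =24793/480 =51.65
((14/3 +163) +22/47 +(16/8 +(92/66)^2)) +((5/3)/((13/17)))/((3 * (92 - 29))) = 172.09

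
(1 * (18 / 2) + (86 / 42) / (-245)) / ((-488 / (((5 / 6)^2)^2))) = -2891375 / 325394496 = -0.01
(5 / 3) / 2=0.83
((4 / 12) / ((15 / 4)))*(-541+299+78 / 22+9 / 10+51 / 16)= -206243 / 9900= -20.83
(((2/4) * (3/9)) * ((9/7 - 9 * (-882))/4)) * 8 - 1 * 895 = 12260/7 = 1751.43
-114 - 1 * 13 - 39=-166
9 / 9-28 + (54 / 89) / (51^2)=-694461 / 25721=-27.00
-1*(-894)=894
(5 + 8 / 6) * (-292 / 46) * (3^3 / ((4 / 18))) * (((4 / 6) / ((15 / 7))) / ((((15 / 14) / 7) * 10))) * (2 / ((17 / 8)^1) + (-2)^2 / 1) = -239773464 / 48875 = -4905.85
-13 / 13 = -1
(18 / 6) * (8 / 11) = 24 / 11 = 2.18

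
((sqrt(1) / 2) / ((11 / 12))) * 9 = 54 / 11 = 4.91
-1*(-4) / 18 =0.22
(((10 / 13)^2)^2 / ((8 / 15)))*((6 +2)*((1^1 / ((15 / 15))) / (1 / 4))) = 600000 / 28561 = 21.01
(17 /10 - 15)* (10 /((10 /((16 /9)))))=-1064 /45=-23.64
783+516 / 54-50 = 6683 / 9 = 742.56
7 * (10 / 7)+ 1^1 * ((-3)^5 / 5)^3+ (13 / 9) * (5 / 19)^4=-114781.25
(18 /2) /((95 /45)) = 81 /19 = 4.26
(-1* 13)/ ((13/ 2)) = -2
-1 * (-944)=944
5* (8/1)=40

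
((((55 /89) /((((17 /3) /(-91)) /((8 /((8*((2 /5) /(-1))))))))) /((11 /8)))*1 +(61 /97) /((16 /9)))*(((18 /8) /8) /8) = 388802133 /601133056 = 0.65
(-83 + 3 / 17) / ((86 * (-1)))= 704 / 731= 0.96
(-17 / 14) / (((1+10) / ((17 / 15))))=-289 / 2310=-0.13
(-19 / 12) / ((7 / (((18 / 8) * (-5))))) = 285 / 112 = 2.54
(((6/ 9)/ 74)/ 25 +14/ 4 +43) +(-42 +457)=2561327/ 5550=461.50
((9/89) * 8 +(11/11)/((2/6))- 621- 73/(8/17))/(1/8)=-549889/89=-6178.53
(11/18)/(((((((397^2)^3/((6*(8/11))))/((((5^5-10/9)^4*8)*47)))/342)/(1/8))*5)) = 1785475061488704826000/8562327273158935923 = 208.53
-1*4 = -4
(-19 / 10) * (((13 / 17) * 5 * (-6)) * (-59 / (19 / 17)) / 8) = -2301 / 8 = -287.62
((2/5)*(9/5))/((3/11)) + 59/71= 6161/1775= 3.47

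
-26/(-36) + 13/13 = 31/18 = 1.72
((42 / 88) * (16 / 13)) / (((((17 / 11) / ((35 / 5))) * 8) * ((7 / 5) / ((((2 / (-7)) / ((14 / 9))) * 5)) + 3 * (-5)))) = -33075 / 1643356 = -0.02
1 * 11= 11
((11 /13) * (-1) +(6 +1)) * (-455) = -2800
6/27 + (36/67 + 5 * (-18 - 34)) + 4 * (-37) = -245566/603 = -407.24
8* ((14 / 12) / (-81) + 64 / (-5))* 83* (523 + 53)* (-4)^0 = -661641472 / 135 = -4901047.94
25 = 25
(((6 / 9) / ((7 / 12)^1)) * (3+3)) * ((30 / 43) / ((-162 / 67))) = -5360 / 2709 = -1.98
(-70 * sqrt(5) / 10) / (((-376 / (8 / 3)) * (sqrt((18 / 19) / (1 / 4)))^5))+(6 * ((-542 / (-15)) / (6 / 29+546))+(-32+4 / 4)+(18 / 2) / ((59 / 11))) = -33790319 / 1168200+2527 * sqrt(190) / 8771328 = -28.92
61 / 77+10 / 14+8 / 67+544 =2814884 / 5159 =545.63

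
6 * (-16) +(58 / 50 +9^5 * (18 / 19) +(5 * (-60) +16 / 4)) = 26386401 / 475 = 55550.32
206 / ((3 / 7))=1442 / 3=480.67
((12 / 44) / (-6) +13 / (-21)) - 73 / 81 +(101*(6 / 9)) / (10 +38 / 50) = 15744061 / 3355506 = 4.69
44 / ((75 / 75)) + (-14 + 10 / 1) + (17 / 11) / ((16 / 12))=1811 / 44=41.16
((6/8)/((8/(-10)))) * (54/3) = -135/8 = -16.88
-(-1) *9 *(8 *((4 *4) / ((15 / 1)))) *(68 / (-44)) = -6528 / 55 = -118.69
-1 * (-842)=842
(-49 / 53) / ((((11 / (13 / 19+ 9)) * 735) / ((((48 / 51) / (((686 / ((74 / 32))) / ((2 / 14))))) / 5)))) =-3404 / 33909743175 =-0.00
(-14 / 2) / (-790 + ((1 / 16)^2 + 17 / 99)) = 177408 / 20017309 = 0.01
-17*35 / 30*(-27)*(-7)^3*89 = -32694417 / 2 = -16347208.50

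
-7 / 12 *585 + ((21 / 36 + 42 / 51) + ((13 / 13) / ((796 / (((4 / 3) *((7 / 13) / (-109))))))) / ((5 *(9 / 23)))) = -219929823757 / 647150985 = -339.84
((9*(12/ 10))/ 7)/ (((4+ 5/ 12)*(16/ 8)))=324/ 1855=0.17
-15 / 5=-3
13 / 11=1.18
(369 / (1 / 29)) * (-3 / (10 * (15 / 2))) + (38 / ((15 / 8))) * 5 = -326.71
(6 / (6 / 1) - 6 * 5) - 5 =-34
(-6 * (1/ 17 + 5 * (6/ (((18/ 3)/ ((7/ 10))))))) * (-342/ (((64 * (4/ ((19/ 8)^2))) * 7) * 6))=7469451/ 1949696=3.83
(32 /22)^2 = 256 /121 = 2.12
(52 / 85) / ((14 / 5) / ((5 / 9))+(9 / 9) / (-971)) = 0.12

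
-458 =-458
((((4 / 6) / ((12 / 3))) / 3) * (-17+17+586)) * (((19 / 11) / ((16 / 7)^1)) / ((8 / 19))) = 740411 / 12672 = 58.43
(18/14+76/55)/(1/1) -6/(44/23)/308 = 90031/33880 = 2.66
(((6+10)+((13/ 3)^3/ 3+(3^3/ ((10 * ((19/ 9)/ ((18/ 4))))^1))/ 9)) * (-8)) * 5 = -2694046/ 1539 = -1750.52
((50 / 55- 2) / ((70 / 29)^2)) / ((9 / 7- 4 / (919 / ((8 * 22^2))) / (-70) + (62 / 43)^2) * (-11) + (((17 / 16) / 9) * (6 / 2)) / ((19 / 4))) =977472437364 / 206656506034055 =0.00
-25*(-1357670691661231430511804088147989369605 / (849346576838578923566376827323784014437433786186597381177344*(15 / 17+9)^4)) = 2834850345955942757694409731155205503469480125 / 676584536515148462629324930067484012182759670461872723102724253548544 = 0.00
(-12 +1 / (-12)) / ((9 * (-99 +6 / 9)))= 29 / 2124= 0.01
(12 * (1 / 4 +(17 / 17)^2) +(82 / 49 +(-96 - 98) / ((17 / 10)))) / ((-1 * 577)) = 81171 / 480641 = 0.17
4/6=2/3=0.67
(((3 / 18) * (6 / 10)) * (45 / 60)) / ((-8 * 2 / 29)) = -87 / 640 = -0.14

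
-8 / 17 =-0.47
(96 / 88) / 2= 6 / 11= 0.55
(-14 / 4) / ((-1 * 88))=7 / 176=0.04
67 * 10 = 670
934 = 934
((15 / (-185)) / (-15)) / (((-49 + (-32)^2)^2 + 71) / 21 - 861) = 21 / 172533775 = 0.00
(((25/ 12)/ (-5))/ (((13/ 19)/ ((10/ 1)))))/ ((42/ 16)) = -1900/ 819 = -2.32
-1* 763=-763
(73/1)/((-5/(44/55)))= -292/25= -11.68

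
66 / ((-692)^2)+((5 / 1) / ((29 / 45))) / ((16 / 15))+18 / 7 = 957053031 / 97209392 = 9.85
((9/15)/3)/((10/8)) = 4/25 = 0.16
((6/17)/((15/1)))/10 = 1/425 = 0.00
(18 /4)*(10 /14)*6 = 19.29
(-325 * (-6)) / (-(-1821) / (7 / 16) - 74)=6825 / 14309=0.48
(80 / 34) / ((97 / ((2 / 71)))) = 80 / 117079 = 0.00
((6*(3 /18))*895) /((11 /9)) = 8055 /11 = 732.27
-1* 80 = -80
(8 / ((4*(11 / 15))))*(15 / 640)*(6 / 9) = 15 / 352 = 0.04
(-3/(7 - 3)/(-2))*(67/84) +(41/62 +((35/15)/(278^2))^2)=22405901803127/23329821858336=0.96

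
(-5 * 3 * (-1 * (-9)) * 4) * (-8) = 4320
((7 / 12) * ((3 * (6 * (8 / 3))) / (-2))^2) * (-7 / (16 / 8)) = -1176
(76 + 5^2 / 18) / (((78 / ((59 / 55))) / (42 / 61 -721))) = -3611214593 / 4710420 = -766.64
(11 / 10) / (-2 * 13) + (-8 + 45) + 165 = 52509 / 260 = 201.96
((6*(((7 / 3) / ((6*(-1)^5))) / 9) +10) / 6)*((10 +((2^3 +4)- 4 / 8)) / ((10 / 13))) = 147017 / 3240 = 45.38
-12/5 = -2.40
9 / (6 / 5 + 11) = 45 / 61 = 0.74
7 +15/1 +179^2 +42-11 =32094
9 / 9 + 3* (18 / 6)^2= 28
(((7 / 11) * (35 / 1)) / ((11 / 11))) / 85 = 49 / 187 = 0.26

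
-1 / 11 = -0.09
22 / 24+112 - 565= -5425 / 12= -452.08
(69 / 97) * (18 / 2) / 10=621 / 970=0.64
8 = 8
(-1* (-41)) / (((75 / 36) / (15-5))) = 984 / 5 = 196.80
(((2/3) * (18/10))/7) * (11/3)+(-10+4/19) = -6092/665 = -9.16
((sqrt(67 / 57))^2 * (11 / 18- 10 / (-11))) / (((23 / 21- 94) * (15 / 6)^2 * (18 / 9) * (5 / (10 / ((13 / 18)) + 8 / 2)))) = -32751208 / 5963475375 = -0.01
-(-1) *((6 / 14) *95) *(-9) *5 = -12825 / 7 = -1832.14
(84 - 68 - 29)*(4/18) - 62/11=-844/99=-8.53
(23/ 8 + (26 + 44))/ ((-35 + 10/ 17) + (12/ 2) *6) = 9911/ 216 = 45.88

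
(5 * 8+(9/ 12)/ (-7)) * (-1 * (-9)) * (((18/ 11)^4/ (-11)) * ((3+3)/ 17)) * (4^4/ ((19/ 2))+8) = -1051102433088/ 364136311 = -2886.56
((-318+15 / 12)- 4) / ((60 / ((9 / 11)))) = -3849 / 880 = -4.37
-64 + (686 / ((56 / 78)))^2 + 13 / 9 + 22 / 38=624436099 / 684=912918.27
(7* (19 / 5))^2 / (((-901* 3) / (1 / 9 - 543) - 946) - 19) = -4548866 / 6171925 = -0.74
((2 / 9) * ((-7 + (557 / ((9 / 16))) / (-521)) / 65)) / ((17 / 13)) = -982 / 42201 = -0.02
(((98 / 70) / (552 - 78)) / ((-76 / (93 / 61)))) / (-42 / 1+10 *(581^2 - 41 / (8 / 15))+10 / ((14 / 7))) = -217 / 12360018077370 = -0.00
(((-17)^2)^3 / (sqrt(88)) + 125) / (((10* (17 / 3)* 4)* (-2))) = -4259571* sqrt(22) / 3520 - 75 / 272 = -5676.17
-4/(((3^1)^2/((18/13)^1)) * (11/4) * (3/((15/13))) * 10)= -16/1859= -0.01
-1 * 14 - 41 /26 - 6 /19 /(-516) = -165436 /10621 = -15.58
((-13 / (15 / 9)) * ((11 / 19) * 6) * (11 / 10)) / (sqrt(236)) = -14157 * sqrt(59) / 56050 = -1.94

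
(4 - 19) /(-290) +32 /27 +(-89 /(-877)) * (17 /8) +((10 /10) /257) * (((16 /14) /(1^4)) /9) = 14360318461 /9882856872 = 1.45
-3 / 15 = -1 / 5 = -0.20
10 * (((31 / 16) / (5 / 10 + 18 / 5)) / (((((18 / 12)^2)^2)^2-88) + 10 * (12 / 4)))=-49600 / 339767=-0.15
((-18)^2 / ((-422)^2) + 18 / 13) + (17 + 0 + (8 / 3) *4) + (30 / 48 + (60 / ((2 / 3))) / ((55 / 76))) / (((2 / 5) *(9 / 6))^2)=376.24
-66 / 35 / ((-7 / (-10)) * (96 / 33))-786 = -308475 / 392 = -786.93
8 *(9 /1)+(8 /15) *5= 74.67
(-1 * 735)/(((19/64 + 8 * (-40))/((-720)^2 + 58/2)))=3483842880/2923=1191872.35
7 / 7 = 1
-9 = -9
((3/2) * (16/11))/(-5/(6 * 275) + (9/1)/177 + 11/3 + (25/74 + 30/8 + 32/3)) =3143520/26609749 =0.12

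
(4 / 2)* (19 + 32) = 102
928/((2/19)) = 8816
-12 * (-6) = 72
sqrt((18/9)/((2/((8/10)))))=2*sqrt(5)/5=0.89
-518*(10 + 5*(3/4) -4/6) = -40663/6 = -6777.17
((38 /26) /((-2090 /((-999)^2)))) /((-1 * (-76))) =-998001 /108680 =-9.18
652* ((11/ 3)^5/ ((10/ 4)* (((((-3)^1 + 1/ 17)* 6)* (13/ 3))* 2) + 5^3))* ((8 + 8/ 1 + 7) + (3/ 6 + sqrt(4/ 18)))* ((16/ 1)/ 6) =-107334.13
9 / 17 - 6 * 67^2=-457869 / 17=-26933.47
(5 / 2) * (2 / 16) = 5 / 16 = 0.31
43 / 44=0.98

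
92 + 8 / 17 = 1572 / 17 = 92.47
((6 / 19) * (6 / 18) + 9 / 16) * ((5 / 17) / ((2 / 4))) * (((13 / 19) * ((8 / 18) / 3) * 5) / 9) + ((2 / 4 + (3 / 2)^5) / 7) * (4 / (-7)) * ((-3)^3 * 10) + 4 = 7616946787 / 41756148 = 182.41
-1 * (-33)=33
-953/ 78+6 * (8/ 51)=-11.28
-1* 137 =-137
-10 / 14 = -5 / 7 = -0.71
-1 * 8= -8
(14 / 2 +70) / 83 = 77 / 83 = 0.93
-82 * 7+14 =-560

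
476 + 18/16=3817/8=477.12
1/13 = 0.08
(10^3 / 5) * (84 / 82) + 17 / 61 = 513097 / 2501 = 205.16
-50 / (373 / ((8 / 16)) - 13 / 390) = -1500 / 22379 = -0.07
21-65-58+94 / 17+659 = 9563 / 17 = 562.53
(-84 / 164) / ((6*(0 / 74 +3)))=-7 / 246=-0.03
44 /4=11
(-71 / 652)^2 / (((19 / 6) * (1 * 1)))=15123 / 4038488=0.00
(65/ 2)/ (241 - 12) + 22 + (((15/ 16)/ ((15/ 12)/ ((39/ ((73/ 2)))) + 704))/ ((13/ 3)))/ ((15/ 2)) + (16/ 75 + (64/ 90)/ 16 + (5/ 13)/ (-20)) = 13192881225557/ 589480830900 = 22.38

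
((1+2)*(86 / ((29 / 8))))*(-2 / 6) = -688 / 29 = -23.72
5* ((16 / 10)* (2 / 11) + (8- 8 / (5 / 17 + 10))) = 14464 / 385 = 37.57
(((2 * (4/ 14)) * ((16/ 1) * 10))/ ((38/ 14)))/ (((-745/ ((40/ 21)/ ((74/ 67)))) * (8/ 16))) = -0.16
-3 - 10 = -13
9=9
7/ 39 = 0.18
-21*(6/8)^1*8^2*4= -4032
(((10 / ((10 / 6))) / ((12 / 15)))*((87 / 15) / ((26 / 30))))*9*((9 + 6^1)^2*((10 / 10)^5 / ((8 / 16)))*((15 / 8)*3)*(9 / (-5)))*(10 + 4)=-1498368375 / 52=-28814776.44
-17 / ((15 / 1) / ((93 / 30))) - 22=-3827 / 150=-25.51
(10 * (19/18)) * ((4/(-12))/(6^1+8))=-95/378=-0.25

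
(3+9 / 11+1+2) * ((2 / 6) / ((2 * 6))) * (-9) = -75 / 44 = -1.70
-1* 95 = -95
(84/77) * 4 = 48/11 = 4.36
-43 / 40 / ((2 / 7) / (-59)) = 17759 / 80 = 221.99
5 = 5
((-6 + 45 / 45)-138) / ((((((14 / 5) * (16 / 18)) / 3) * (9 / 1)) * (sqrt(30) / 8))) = -143 * sqrt(30) / 28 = -27.97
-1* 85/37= -85/37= -2.30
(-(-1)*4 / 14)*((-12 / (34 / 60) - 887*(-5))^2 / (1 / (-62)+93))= 139630230380 / 2332519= 59862.42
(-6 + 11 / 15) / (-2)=79 / 30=2.63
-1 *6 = -6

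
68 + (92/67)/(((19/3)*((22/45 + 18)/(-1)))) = 67.99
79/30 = 2.63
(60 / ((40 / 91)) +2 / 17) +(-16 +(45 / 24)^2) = 135057 / 1088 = 124.13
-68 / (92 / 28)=-476 / 23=-20.70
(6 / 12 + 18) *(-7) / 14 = -37 / 4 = -9.25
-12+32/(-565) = -6812/565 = -12.06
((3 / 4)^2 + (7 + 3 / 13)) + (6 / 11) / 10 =89779 / 11440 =7.85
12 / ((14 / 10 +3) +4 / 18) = 135 / 52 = 2.60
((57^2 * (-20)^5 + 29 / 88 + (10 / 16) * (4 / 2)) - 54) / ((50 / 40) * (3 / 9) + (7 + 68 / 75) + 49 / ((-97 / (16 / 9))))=-19968094180678725 / 14260994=-1400189508.58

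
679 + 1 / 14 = 9507 / 14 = 679.07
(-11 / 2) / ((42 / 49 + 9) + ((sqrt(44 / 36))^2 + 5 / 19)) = -13167 / 27154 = -0.48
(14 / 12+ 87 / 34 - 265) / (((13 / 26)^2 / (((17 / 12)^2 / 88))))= -226525 / 9504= -23.83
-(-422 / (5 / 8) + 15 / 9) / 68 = 9.90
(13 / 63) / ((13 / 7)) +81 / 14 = 743 / 126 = 5.90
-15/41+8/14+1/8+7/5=19867/11480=1.73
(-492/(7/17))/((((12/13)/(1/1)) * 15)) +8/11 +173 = 100984/1155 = 87.43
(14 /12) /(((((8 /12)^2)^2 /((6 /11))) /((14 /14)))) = 567 /176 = 3.22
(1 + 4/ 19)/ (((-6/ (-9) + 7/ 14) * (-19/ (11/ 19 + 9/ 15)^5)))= -347433074688/ 2793349184375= -0.12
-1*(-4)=4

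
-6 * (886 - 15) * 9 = -47034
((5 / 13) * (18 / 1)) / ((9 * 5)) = 2 / 13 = 0.15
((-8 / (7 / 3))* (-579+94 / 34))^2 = 55273890816 / 14161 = 3903247.71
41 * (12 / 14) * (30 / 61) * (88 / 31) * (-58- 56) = -74036160 / 13237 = -5593.12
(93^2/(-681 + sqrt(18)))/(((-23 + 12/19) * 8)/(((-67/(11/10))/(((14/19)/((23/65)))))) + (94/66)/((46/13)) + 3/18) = -4004728010151/2108501740856 - 17641973613 * sqrt(2)/2108501740856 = -1.91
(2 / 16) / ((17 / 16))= 2 / 17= 0.12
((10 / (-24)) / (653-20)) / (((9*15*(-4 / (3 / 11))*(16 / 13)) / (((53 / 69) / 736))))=689 / 2444145352704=0.00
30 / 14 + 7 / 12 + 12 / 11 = 3527 / 924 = 3.82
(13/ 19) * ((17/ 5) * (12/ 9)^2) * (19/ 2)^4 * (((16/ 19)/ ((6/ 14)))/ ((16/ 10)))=1116934/ 27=41367.93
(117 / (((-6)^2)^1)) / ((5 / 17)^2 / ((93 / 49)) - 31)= -349401 / 3327848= -0.10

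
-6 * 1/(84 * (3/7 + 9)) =-1/132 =-0.01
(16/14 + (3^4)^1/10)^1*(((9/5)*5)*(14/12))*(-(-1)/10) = 1941/200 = 9.70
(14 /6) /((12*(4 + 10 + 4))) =7 /648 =0.01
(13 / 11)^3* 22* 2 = 8788 / 121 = 72.63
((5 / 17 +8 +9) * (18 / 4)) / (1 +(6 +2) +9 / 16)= 2352 / 289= 8.14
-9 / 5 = -1.80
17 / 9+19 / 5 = 256 / 45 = 5.69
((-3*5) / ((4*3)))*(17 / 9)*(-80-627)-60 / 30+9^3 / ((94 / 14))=3004789 / 1692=1775.88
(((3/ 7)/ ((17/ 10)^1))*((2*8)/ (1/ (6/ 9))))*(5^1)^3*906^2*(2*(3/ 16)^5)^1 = 31166116875/ 243712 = 127880.93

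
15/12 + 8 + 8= 69/4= 17.25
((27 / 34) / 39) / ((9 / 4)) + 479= 105861 / 221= 479.01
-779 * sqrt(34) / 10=-454.23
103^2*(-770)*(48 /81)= -130702880 /27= -4840847.41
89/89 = 1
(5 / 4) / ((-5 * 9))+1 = 35 / 36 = 0.97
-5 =-5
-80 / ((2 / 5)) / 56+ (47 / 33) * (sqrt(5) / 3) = -2.51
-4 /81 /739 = -4 /59859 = -0.00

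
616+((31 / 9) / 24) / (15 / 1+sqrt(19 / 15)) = 49615879 / 80544 - 31 * sqrt(285) / 724896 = 616.01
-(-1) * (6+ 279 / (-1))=-273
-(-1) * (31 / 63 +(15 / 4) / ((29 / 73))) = 72581 / 7308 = 9.93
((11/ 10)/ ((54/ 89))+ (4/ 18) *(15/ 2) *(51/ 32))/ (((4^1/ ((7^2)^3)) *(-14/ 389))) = -126227679361/ 34560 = -3652421.28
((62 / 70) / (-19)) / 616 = -31 / 409640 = -0.00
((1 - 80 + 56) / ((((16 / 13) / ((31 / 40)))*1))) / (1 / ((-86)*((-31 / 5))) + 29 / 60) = -37066731 / 1241824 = -29.85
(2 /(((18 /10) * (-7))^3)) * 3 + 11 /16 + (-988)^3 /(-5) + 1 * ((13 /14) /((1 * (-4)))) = 1286148782871133 /6667920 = 192886054.85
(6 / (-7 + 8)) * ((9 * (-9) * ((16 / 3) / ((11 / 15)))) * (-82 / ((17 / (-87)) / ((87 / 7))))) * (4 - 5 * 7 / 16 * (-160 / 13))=-9700735582080 / 17017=-570061443.38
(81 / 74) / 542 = 81 / 40108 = 0.00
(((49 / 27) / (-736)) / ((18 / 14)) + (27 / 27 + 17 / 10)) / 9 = 2412733 / 8048160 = 0.30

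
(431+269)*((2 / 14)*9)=900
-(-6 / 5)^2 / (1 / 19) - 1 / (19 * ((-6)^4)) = -16842841 / 615600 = -27.36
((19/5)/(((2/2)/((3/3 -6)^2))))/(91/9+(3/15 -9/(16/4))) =17100/1451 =11.78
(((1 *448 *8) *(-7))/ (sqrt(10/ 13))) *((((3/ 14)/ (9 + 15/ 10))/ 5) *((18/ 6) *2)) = -1536 *sqrt(130)/ 25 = -700.52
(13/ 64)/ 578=13/ 36992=0.00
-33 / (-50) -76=-3767 / 50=-75.34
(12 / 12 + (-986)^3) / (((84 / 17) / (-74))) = 602950125395 / 42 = 14355955366.55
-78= -78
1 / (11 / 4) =4 / 11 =0.36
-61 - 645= -706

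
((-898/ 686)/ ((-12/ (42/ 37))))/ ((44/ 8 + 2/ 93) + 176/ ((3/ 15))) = 0.00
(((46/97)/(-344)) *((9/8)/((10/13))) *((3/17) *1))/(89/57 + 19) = -460161/26592961280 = -0.00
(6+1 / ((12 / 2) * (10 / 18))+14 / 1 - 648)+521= -1067 / 10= -106.70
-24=-24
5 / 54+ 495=26735 / 54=495.09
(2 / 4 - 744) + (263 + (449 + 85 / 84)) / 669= -41721833 / 56196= -742.43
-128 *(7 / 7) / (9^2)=-128 / 81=-1.58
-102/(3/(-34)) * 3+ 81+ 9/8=28401/8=3550.12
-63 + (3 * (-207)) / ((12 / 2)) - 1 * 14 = -180.50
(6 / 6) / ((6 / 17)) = 17 / 6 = 2.83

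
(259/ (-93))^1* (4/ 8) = -259/ 186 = -1.39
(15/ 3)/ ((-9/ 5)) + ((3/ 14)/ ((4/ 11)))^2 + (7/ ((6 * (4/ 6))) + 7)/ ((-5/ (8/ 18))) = -90551/ 28224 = -3.21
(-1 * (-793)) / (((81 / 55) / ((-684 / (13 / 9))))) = -254980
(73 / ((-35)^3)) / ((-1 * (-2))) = -73 / 85750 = -0.00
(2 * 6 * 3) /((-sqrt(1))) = -36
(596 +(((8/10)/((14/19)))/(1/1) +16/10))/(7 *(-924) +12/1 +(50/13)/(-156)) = -21247356/229124315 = -0.09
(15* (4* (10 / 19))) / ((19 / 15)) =9000 / 361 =24.93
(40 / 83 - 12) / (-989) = 956 / 82087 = 0.01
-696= -696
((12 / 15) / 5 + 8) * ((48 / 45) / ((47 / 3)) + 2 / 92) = 99042 / 135125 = 0.73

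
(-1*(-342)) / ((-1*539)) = -342 / 539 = -0.63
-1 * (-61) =61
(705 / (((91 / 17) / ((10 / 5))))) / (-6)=-3995 / 91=-43.90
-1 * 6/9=-2/3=-0.67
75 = 75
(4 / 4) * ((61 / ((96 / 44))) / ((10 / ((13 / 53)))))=8723 / 12720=0.69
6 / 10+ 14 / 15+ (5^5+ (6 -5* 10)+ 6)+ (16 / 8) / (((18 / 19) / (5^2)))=141359 / 45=3141.31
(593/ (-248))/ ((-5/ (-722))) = -214073/ 620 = -345.28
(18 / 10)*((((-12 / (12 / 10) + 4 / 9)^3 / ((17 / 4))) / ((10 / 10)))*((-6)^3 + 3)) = 180639904 / 2295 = 78710.20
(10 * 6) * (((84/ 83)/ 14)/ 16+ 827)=8236965/ 166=49620.27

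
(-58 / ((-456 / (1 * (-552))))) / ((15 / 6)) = -2668 / 95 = -28.08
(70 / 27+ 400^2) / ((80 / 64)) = 3456056 / 27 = 128002.07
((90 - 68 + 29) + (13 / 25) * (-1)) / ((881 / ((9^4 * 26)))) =215279532 / 22025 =9774.33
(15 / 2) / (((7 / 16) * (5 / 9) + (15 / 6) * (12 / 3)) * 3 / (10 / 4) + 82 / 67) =12060 / 21733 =0.55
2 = 2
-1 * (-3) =3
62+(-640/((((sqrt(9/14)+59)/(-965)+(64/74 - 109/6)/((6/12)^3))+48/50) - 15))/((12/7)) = 64.45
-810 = -810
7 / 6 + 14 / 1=15.17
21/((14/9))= 27/2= 13.50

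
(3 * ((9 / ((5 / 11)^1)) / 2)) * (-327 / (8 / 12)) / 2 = -291357 / 40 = -7283.92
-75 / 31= -2.42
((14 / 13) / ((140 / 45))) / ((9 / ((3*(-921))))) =-2763 / 26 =-106.27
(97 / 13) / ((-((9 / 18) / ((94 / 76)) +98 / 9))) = -0.66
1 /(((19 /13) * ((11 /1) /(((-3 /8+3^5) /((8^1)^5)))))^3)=16065959324337 /164459370730170651508736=0.00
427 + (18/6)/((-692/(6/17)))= 2511605/5882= 427.00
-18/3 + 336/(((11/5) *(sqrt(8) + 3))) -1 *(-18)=5172/11 -3360 *sqrt(2)/11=38.20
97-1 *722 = -625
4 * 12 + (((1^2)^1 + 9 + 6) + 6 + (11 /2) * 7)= 217 /2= 108.50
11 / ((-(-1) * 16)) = 11 / 16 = 0.69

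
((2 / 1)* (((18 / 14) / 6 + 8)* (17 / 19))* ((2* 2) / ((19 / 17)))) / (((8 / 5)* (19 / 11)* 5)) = 365585 / 96026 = 3.81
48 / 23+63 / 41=3417 / 943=3.62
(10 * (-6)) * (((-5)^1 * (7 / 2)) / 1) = 1050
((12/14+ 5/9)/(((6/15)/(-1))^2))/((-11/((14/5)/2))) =-445/396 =-1.12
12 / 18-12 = -34 / 3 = -11.33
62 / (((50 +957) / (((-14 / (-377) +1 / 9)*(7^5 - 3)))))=524049544 / 3416751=153.38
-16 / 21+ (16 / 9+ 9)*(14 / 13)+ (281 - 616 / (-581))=19910815 / 67977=292.91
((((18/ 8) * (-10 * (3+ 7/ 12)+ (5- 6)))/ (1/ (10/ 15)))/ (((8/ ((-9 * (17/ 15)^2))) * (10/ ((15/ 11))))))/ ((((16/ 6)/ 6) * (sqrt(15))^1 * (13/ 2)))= 44217 * sqrt(15)/ 176000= 0.97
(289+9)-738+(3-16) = -453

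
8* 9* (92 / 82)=3312 / 41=80.78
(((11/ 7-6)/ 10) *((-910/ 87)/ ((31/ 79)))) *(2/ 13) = 158/ 87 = 1.82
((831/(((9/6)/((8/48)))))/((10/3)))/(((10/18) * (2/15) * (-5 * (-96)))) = 2493/3200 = 0.78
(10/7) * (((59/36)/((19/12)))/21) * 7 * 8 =4720/1197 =3.94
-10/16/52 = -5/416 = -0.01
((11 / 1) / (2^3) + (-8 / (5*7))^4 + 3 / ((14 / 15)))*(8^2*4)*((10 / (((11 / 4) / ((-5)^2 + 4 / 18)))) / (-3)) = -3203548534016 / 89137125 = -35939.55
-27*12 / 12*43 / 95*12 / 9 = -1548 / 95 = -16.29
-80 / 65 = -16 / 13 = -1.23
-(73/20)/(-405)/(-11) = -0.00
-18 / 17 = -1.06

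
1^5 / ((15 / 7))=7 / 15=0.47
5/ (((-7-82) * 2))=-0.03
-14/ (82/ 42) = -7.17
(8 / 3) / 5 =8 / 15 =0.53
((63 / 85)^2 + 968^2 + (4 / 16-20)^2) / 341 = 108365129129 / 39419600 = 2749.02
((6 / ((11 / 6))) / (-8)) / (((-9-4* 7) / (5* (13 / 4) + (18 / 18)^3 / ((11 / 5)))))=6615 / 35816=0.18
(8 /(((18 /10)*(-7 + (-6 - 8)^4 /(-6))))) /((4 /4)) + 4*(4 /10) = 461296 /288435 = 1.60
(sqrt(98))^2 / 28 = 7 / 2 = 3.50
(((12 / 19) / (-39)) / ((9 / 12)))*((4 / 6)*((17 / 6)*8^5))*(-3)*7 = 62390272 / 2223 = 28065.80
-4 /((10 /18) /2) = -72 /5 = -14.40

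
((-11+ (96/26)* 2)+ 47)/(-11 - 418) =-188/1859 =-0.10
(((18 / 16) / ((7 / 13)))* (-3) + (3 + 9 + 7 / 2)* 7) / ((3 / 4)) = 5725 / 42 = 136.31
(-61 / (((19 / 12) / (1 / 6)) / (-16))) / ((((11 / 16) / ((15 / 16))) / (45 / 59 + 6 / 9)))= 224480 / 1121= 200.25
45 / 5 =9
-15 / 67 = -0.22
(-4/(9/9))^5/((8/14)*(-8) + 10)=-3584/19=-188.63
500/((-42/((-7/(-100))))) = -5/6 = -0.83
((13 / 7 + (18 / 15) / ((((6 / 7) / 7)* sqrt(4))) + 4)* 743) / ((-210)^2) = 186493 / 1029000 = 0.18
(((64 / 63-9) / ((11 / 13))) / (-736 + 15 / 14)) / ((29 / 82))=1072396 / 29539719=0.04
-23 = -23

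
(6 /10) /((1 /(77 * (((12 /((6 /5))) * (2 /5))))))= 924 /5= 184.80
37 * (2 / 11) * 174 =1170.55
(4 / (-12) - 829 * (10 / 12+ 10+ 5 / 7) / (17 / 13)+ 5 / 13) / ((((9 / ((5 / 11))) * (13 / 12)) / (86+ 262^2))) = -23456186.97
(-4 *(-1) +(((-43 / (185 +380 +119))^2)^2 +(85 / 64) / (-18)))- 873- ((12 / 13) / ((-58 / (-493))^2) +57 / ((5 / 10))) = -2987172438914933 / 2845560077568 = -1049.77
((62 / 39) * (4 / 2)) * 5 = 620 / 39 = 15.90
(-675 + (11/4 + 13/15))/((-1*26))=40283/1560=25.82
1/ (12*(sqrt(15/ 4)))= sqrt(15)/ 90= 0.04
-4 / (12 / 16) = -16 / 3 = -5.33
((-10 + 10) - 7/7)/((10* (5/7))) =-0.14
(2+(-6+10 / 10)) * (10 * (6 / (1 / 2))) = -360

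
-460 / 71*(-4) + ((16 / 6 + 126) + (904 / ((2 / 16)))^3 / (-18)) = -21013710465.86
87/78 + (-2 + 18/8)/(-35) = 2017/1820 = 1.11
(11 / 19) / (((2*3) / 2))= 11 / 57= 0.19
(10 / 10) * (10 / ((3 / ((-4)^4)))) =2560 / 3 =853.33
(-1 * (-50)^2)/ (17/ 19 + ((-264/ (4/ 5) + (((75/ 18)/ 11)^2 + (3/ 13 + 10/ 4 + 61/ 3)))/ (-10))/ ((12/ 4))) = -224.80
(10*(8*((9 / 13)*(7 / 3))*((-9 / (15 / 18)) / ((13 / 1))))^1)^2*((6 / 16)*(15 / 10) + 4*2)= 2818815552 / 28561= 98694.57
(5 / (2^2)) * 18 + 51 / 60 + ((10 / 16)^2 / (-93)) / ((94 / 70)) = 32655737 / 1398720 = 23.35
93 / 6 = 31 / 2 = 15.50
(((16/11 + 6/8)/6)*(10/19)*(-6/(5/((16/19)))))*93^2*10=-67116240/3971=-16901.60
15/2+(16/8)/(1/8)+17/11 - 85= -1319/22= -59.95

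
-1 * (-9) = 9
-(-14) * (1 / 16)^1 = 7 / 8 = 0.88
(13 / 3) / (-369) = -0.01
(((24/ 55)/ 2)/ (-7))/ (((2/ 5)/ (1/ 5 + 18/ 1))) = -78/ 55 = -1.42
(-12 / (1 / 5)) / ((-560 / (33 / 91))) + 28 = 71443 / 2548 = 28.04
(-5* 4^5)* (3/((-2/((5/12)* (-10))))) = -32000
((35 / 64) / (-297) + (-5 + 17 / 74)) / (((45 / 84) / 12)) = -106.90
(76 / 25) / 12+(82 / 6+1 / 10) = 701 / 50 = 14.02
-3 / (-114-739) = 0.00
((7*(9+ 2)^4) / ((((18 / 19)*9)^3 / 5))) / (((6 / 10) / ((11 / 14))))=27616220225 / 25509168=1082.60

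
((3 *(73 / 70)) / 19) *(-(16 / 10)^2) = -7008 / 16625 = -0.42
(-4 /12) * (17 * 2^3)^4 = -342102016 /3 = -114034005.33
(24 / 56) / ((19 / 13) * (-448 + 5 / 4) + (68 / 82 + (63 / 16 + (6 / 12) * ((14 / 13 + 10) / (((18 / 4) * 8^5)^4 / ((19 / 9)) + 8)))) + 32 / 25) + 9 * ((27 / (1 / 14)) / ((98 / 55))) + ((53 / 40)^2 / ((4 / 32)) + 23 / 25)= 1924.25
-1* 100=-100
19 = 19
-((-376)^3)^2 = -2825706623205376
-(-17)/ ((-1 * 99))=-17/ 99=-0.17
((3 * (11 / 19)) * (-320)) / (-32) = 330 / 19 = 17.37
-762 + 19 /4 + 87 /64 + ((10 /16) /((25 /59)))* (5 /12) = -145013 /192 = -755.28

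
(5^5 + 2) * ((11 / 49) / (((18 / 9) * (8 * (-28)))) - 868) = -59582943069 / 21952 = -2714237.57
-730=-730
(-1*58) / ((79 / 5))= -3.67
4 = 4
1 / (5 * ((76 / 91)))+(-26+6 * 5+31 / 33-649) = -8073517 / 12540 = -643.82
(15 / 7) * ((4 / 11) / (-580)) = -3 / 2233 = -0.00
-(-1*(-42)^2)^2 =-3111696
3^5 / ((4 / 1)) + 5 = 263 / 4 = 65.75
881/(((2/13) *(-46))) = -11453/92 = -124.49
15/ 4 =3.75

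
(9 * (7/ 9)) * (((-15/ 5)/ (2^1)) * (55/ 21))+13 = -29/ 2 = -14.50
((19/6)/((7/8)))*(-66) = -1672/7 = -238.86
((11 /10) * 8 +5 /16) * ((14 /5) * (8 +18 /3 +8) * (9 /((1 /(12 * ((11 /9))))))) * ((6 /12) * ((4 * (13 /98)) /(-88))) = -312741 /1400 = -223.39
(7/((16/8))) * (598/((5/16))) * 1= 33488/5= 6697.60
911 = 911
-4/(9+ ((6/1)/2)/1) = -1/3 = -0.33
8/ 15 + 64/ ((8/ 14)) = 1688/ 15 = 112.53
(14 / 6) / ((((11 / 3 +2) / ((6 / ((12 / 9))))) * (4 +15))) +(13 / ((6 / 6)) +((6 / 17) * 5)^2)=178037 / 10982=16.21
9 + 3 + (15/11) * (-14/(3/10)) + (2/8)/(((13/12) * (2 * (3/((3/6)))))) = -29525/572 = -51.62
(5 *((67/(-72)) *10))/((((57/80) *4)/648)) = -10578.95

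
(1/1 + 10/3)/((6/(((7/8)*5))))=455/144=3.16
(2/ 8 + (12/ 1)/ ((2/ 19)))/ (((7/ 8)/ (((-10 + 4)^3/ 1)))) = -197424/ 7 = -28203.43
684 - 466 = 218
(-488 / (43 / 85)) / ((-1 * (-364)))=-10370 / 3913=-2.65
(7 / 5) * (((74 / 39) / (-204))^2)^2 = 13119127 / 1252071469331280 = 0.00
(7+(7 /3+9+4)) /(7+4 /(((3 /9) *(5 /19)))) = 335 /789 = 0.42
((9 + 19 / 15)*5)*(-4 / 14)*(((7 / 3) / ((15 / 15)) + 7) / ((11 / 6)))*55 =-12320 / 3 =-4106.67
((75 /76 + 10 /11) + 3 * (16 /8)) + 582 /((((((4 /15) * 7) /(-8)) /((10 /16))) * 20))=-819871 /11704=-70.05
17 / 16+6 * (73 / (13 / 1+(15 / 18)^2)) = 260669 / 7888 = 33.05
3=3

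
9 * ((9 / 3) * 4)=108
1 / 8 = 0.12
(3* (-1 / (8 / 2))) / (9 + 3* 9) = -1 / 48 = -0.02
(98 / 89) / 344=0.00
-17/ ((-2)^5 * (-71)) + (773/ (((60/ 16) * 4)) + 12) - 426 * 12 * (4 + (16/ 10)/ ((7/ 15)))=-9044127193/ 238560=-37911.33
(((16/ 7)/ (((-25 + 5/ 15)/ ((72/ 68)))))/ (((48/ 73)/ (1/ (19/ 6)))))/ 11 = -3942/ 920227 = -0.00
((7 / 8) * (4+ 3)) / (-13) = -49 / 104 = -0.47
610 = 610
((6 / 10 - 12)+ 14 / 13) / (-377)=671 / 24505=0.03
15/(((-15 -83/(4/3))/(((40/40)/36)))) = -5/927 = -0.01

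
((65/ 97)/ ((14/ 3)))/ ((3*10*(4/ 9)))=117/ 10864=0.01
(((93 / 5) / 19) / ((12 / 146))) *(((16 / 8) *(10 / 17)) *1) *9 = 126.11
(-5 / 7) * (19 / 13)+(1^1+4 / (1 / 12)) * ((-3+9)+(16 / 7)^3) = 79907 / 91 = 878.10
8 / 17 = 0.47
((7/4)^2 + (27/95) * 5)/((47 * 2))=29/608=0.05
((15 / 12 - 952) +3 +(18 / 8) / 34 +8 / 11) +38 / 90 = -63720691 / 67320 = -946.53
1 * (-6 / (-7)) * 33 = 28.29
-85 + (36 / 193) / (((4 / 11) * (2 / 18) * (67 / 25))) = -1076860 / 12931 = -83.28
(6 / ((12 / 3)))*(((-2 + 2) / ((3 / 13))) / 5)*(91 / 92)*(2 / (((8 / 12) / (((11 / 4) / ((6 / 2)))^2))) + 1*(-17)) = 0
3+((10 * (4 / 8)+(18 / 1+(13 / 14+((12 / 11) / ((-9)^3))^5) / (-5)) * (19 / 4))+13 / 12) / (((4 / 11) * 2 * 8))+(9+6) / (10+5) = 4354700609380482865583 / 222300333352920936960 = 19.59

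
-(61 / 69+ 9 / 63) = -496 / 483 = -1.03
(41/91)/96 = 41/8736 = 0.00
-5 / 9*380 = -1900 / 9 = -211.11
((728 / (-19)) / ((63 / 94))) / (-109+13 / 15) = 24440 / 46227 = 0.53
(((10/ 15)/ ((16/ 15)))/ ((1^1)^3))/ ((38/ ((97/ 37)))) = 485/ 11248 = 0.04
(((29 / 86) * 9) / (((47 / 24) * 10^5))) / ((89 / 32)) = 3132 / 562090625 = 0.00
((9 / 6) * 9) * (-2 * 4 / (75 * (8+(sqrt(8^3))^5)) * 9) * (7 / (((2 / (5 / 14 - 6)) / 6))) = -243 / 695893435300+31850496 * sqrt(2) / 173973358825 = 0.00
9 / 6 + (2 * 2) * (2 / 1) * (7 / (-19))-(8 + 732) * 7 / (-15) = 343.89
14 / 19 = 0.74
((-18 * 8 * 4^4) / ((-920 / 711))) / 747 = 364032 / 9545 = 38.14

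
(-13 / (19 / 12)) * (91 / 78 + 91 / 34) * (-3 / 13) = 2352 / 323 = 7.28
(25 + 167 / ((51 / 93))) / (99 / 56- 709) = -313712 / 673285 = -0.47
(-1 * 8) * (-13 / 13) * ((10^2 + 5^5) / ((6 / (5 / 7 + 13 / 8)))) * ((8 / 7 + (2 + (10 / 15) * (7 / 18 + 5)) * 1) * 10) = 896351125 / 1323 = 677514.08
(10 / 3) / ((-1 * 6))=-5 / 9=-0.56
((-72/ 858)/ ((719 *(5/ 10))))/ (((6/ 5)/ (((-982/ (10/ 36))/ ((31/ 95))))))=6716880/ 3187327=2.11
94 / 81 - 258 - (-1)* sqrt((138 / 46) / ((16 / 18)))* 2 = -253.17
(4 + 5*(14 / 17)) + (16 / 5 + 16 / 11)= 11942 / 935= 12.77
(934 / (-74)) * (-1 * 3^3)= 12609 / 37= 340.78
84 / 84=1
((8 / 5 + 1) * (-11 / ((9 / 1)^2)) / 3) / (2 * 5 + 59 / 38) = -5434 / 533385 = -0.01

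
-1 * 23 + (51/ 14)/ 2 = -593/ 28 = -21.18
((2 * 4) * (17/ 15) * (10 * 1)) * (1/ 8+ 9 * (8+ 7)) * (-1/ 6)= -18377/ 9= -2041.89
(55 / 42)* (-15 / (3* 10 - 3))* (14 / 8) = -275 / 216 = -1.27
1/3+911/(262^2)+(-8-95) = -21139619/205932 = -102.65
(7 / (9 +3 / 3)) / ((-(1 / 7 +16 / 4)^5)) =-117649 / 205111490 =-0.00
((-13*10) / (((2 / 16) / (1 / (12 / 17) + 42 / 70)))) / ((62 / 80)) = -251680 / 93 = -2706.24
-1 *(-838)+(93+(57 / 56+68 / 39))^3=9156810725739559 / 10417365504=878994.86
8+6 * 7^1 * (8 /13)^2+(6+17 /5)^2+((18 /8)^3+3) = 34247769 /270400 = 126.66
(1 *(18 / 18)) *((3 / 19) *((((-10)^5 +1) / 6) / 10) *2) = -99999 / 190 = -526.31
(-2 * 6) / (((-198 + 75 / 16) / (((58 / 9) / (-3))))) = -3712 / 27837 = -0.13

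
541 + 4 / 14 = 3789 / 7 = 541.29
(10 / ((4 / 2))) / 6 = 5 / 6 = 0.83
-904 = -904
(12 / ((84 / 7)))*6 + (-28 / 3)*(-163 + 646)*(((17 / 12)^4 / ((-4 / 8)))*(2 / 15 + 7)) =10071947149 / 38880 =259052.14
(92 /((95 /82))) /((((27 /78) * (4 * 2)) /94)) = 2304692 /855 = 2695.55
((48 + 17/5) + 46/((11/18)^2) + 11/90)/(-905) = -1902437/9855450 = -0.19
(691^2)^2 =227988105361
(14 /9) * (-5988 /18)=-13972 /27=-517.48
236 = 236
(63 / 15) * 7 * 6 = 882 / 5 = 176.40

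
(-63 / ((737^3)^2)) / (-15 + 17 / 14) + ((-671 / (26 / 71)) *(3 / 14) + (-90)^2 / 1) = 86769870394856472049478397 / 11258061578736077973868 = 7707.35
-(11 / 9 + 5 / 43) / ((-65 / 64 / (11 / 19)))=364672 / 477945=0.76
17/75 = 0.23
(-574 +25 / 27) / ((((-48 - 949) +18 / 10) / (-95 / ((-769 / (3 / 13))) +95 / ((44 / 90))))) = 1102282207475 / 9849524256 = 111.91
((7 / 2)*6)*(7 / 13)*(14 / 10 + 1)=1764 / 65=27.14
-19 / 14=-1.36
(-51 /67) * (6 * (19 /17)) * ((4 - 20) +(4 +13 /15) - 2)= 22458 /335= 67.04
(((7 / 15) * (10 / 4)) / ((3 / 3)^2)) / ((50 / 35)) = 0.82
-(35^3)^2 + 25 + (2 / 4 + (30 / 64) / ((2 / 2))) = -58824499169 / 32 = -1838265599.03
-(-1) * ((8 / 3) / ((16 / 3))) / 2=1 / 4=0.25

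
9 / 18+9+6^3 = 451 / 2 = 225.50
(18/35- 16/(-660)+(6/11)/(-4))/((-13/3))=-929/10010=-0.09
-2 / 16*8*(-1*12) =12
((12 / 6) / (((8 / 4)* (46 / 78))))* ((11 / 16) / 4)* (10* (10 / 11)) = 975 / 368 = 2.65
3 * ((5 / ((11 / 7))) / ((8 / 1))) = 105 / 88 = 1.19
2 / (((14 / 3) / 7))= 3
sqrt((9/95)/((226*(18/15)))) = sqrt(6441)/4294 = 0.02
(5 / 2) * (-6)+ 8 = -7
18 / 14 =1.29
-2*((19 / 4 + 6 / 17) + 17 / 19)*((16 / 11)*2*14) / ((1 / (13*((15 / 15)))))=-22565088 / 3553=-6351.00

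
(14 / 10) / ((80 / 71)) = 497 / 400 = 1.24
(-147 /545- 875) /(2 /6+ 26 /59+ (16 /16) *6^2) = -84432894 /3547405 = -23.80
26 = 26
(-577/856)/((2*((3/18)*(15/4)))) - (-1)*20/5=3703/1070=3.46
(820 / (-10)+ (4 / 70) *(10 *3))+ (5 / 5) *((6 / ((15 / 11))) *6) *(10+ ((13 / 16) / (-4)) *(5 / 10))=202757 / 1120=181.03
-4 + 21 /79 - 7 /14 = -669 /158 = -4.23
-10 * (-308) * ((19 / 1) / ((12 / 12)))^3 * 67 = 1415423240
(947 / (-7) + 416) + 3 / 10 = 19671 / 70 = 281.01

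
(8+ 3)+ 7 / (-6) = 59 / 6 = 9.83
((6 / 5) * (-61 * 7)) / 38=-1281 / 95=-13.48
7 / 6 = 1.17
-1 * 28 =-28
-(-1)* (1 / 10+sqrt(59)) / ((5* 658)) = 1 / 32900+sqrt(59) / 3290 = 0.00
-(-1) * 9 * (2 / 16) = 9 / 8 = 1.12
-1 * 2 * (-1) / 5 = 2 / 5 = 0.40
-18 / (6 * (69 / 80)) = -80 / 23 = -3.48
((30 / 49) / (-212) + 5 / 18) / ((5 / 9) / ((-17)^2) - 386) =-1856825 / 2607338657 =-0.00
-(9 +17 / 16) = -161 / 16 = -10.06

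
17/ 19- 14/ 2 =-116/ 19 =-6.11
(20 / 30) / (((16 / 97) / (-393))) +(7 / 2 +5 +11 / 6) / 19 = -724051 / 456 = -1587.83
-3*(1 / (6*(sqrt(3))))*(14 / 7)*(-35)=35*sqrt(3) / 3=20.21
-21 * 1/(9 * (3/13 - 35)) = 91/1356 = 0.07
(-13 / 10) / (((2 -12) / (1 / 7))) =13 / 700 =0.02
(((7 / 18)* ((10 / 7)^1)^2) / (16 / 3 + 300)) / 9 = 25 / 86562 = 0.00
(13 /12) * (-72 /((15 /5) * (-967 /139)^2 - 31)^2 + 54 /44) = 4429482857826 /3346633325651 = 1.32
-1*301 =-301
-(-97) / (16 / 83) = 8051 / 16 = 503.19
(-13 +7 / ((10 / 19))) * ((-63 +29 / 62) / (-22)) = 11631 / 13640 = 0.85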